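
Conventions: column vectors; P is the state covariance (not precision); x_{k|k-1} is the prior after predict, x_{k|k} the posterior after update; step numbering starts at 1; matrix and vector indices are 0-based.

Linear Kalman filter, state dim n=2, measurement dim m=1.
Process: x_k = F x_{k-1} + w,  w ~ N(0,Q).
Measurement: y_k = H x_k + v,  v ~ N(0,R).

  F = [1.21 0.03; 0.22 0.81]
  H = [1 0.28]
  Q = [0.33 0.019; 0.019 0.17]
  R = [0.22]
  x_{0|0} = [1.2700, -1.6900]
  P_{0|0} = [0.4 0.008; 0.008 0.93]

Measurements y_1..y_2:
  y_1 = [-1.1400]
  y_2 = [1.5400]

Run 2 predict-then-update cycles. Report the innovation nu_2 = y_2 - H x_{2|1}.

innov = [2.3090]

step 1: x^-=[1.4860, -1.0895]  P^-=[0.9171 0.1560; 0.1560 0.8024]  S=[1.2873]  K=[0.7463; 0.2957]  nu=[-2.3209]  x^+=[-0.2461, -1.7758]  P^+=[0.2001 -0.1281; -0.1281 0.6898]
step 2: x^-=[-0.3511, -1.4925]  P^-=[0.6142 -0.0374; -0.0374 0.5866]  S=[0.8593]  K=[0.7026; 0.1477]  nu=[2.3090]  x^+=[1.2713, -1.1516]  P^+=[0.1900 -0.1265; -0.1265 0.5679]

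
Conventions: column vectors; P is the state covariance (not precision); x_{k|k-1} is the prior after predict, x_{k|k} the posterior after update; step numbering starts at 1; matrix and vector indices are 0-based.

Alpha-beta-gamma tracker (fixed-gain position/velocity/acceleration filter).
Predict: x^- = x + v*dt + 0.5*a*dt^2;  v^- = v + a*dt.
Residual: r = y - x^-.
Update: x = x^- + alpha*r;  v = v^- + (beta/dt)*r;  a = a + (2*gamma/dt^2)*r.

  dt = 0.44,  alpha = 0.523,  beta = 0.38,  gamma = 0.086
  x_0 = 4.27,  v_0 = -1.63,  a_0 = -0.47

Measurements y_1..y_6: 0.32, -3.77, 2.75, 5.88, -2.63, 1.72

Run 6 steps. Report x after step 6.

x_post = 2.1931

step 1: x_pred=3.5073  r=-3.1873  x^+=1.8403  v^+=-4.5895  a^+=-3.3017
step 2: x_pred=-0.4986  r=-3.2714  x^+=-2.2096  v^+=-8.8675  a^+=-6.2081
step 3: x_pred=-6.7122  r=9.4622  x^+=-1.7635  v^+=-3.4272  a^+=2.1984
step 4: x_pred=-3.0586  r=8.9386  x^+=1.6163  v^+=5.2599  a^+=10.1397
step 5: x_pred=4.9121  r=-7.5421  x^+=0.9676  v^+=3.2077  a^+=3.4391
step 6: x_pred=2.7119  r=-0.9919  x^+=2.1931  v^+=3.8642  a^+=2.5579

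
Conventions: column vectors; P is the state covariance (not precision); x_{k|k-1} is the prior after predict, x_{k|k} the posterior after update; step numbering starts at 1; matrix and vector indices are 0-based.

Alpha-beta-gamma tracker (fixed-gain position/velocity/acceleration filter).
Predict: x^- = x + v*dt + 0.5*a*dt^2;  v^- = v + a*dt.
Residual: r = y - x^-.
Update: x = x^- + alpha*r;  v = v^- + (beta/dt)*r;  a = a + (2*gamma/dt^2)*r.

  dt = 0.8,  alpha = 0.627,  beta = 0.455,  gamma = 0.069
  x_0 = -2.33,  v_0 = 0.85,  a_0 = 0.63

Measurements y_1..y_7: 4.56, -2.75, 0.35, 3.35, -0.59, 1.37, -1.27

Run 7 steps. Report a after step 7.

step 1: x_pred=-1.4484  r=6.0084  x^+=2.3189  v^+=4.7713  a^+=1.9256
step 2: x_pred=6.7521  r=-9.5021  x^+=0.7943  v^+=0.9074  a^+=-0.1233
step 3: x_pred=1.4807  r=-1.1307  x^+=0.7718  v^+=0.1657  a^+=-0.3671
step 4: x_pred=0.7868  r=2.5632  x^+=2.3939  v^+=1.3298  a^+=0.1855
step 5: x_pred=3.5171  r=-4.1071  x^+=0.9420  v^+=-0.8577  a^+=-0.7000
step 6: x_pred=0.0318  r=1.3382  x^+=0.8708  v^+=-0.6566  a^+=-0.4115
step 7: x_pred=0.2139  r=-1.4839  x^+=-0.7165  v^+=-1.8298  a^+=-0.7314

a_post = -0.7314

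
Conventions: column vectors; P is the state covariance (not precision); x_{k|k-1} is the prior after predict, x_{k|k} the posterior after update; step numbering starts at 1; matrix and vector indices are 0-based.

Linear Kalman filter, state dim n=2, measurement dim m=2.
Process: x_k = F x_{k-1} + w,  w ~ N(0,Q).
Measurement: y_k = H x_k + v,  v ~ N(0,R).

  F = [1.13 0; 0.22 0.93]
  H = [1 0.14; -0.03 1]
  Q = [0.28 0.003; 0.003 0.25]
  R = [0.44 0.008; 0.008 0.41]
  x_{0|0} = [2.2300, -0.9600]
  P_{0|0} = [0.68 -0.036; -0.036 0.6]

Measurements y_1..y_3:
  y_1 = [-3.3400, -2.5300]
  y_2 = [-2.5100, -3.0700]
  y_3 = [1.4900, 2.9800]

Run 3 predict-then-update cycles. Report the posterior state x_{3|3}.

step 1: x^-=[2.5199, -0.4022]  P^-=[1.1483 0.1342; 0.1342 0.7871]  S=[1.6413 0.2174; 0.2174 1.1901]  K=[0.7173 -0.0472; 0.0633 0.6464]  nu=[-5.8036, -2.0522]  x^+=[-1.5463, -2.0961]  P^+=[0.3158 -0.0041; -0.0041 0.2654]
step 2: x^-=[-1.7473, -2.2896]  P^-=[0.6833 0.0772; 0.0772 0.4932]  S=[1.1545 0.1334; 0.1334 0.8991]  K=[0.6042 -0.0266; 0.0647 0.5363]  nu=[-0.4422, -0.8328]  x^+=[-1.9923, -2.7648]  P^+=[0.2654 0.0019; 0.0019 0.2205]
step 3: x^-=[-2.2513, -3.0096]  P^-=[0.6189 0.0710; 0.0710 0.4543]  S=[1.0876 0.1237; 0.1237 0.8606]  K=[0.5807 -0.0226; 0.0650 0.5161]  nu=[4.1626, 5.9221]  x^+=[0.0322, 0.3172]  P^+=[0.2549 0.0030; 0.0030 0.2122]

x_post = [0.0322, 0.3172]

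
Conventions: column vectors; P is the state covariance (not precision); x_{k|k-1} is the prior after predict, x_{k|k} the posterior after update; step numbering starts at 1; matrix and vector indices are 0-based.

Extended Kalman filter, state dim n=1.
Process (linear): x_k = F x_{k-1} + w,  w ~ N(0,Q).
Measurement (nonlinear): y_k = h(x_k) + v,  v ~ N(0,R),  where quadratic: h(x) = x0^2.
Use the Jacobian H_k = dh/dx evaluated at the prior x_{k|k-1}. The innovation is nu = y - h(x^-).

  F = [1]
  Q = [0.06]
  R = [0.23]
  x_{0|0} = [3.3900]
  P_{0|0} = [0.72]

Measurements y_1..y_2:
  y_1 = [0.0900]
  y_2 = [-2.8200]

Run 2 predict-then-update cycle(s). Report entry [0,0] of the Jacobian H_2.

step 1: x^-=[3.3900]  P^-=[0.7800]  H_jac=[6.7800]  S=[36.0854]  K=[0.1466]  nu=[-11.4021]  x^+=[1.7190]  P^+=[0.0050]
step 2: x^-=[1.7190]  P^-=[0.0650]  H_jac=[3.4380]  S=[0.9979]  K=[0.2238]  nu=[-5.7749]  x^+=[0.4264]  P^+=[0.0150]

H_jac[0,0] = 3.4380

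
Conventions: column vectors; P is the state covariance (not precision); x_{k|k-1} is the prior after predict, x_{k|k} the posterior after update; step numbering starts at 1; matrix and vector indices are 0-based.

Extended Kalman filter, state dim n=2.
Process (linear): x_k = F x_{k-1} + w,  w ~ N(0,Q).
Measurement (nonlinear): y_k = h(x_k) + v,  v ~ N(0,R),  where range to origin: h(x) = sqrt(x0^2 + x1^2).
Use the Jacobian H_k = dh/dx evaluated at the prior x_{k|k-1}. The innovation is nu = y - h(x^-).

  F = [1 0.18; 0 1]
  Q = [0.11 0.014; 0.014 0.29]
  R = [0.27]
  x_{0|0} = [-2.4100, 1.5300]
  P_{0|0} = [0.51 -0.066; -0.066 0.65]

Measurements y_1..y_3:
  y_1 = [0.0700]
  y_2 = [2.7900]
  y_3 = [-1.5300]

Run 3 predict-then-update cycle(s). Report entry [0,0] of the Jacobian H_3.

step 1: x^-=[-2.1346, 1.5300]  P^-=[0.6173 0.0650; 0.0650 0.9400]  H_jac=[-0.8128 0.5826]  S=[0.9353]  K=[-0.4960; 0.5290]  nu=[-2.5563]  x^+=[-0.8668, 0.1776]  P^+=[0.3872 0.3104; 0.3104 0.6782]
step 2: x^-=[-0.8348, 0.1776]  P^-=[0.6310 0.4465; 0.4465 0.9682]  H_jac=[-0.9781 0.2081]  S=[0.7338]  K=[-0.7144; -0.3205]  nu=[1.9365]  x^+=[-2.2182, -0.4430]  P^+=[0.2565 0.2785; 0.2785 0.8929]
step 3: x^-=[-2.2980, -0.4430]  P^-=[0.4956 0.4532; 0.4532 1.1829]  H_jac=[-0.9819 -0.1893]  S=[0.9587]  K=[-0.5971; -0.6977]  nu=[-3.8703]  x^+=[0.0130, 2.2573]  P^+=[0.1538 0.0538; 0.0538 0.7162]

H_jac[0,0] = -0.9819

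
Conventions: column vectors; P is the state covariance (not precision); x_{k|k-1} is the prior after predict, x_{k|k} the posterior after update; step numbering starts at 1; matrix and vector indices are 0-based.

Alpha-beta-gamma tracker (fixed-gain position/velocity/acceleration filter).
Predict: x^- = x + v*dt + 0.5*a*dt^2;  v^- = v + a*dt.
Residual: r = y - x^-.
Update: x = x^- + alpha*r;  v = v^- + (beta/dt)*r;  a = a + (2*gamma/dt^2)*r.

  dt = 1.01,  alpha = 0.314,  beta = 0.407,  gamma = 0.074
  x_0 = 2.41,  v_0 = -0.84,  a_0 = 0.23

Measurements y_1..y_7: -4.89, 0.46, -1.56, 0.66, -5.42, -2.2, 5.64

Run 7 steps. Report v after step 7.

step 1: x_pred=1.6789  r=-6.5689  x^+=-0.3837  v^+=-3.2548  a^+=-0.7230
step 2: x_pred=-4.0398  r=4.4998  x^+=-2.6269  v^+=-2.1717  a^+=-0.0702
step 3: x_pred=-4.8562  r=3.2962  x^+=-3.8212  v^+=-0.9144  a^+=0.4080
step 4: x_pred=-4.5366  r=5.1966  x^+=-2.9049  v^+=1.5918  a^+=1.1620
step 5: x_pred=-0.7045  r=-4.7155  x^+=-2.1852  v^+=0.8652  a^+=0.4778
step 6: x_pred=-1.0676  r=-1.1324  x^+=-1.4232  v^+=0.8915  a^+=0.3135
step 7: x_pred=-0.3629  r=6.0029  x^+=1.5220  v^+=3.6271  a^+=1.1845

v_post = 3.6271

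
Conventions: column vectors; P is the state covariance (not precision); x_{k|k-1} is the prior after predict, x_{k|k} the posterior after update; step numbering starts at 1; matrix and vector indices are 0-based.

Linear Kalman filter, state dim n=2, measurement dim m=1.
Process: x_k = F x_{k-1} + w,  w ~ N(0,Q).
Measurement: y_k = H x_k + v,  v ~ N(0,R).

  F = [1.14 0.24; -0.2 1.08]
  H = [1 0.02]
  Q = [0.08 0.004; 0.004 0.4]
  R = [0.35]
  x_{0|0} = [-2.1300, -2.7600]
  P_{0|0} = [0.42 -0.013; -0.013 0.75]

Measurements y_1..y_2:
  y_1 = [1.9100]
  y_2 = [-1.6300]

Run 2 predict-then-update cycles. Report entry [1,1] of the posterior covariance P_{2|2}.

step 1: x^-=[-3.0906, -2.5548]  P^-=[0.6619 0.0873; 0.0873 1.2972]  S=[1.0159]  K=[0.6533; 0.1114]  nu=[5.0517]  x^+=[0.2095, -1.9919]  P^+=[0.2284 0.0133; 0.0133 1.2846]
step 2: x^-=[-0.2393, -2.1931]  P^-=[0.4581 0.3006; 0.3006 1.9017]  S=[0.8209]  K=[0.5654; 0.4126]  nu=[-1.3469]  x^+=[-1.0007, -2.7489]  P^+=[0.1957 0.1092; 0.1092 1.7620]

P_post[1,1] = 1.7620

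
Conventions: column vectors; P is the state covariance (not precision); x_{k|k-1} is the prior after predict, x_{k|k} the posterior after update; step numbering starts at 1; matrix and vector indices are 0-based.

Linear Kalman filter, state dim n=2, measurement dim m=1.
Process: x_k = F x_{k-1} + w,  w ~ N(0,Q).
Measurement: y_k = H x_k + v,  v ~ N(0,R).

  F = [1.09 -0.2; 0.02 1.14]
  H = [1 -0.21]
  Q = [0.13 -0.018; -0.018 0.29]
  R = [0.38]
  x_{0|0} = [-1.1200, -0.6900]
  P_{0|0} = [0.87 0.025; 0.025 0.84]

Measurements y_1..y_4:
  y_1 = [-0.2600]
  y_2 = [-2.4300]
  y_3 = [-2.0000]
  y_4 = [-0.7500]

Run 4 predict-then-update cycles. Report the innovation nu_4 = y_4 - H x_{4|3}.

step 1: x^-=[-1.0828, -0.8090]  P^-=[1.1863 -0.1596; -0.1596 1.3832]  S=[1.6944]  K=[0.7199; -0.2656]  nu=[0.6529]  x^+=[-0.6127, -0.9824]  P^+=[0.3081 0.1644; 0.1644 1.2636]
step 2: x^-=[-0.4714, -1.1322]  P^-=[0.4749 -0.0957; -0.0957 1.9398]  S=[0.9807]  K=[0.5048; -0.5130]  nu=[-2.1964]  x^+=[-1.5801, -0.0055]  P^+=[0.2250 0.1582; 0.1582 1.6817]
step 3: x^-=[-1.7212, -0.0378]  P^-=[0.3957 -0.2006; -0.2006 2.4829]  S=[0.9694]  K=[0.4516; -0.7448]  nu=[-0.2868]  x^+=[-1.8507, 0.1757]  P^+=[0.1980 0.1255; 0.1255 1.9452]
step 4: x^-=[-2.0524, 0.1633]  P^-=[0.3883 -0.3018; -0.3018 2.8238]  S=[1.0196]  K=[0.4430; -0.8776]  nu=[1.3367]  x^+=[-1.4602, -1.0098]  P^+=[0.1882 0.0946; 0.0946 2.0385]

innov = [1.3367]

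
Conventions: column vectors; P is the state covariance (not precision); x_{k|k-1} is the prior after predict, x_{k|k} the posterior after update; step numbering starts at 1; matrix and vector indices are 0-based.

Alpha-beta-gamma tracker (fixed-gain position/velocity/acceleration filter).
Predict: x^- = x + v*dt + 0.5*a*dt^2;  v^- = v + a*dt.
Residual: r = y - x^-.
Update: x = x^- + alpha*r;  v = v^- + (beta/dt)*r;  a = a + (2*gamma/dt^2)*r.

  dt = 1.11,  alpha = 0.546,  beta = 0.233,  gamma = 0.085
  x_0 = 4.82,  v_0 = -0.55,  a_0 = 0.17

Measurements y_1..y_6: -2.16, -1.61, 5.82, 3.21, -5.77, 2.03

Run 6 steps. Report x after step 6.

x_post = 0.1790

step 1: x_pred=4.3142  r=-6.4742  x^+=0.7793  v^+=-1.7203  a^+=-0.7233
step 2: x_pred=-1.5758  r=-0.0342  x^+=-1.5945  v^+=-2.5303  a^+=-0.7280
step 3: x_pred=-4.8516  r=10.6716  x^+=0.9751  v^+=-1.0983  a^+=0.7444
step 4: x_pred=0.2145  r=2.9955  x^+=1.8501  v^+=0.3568  a^+=1.1577
step 5: x_pred=2.9593  r=-8.7293  x^+=-1.8069  v^+=-0.1905  a^+=-0.0467
step 6: x_pred=-2.0472  r=4.0772  x^+=0.1790  v^+=0.6135  a^+=0.5158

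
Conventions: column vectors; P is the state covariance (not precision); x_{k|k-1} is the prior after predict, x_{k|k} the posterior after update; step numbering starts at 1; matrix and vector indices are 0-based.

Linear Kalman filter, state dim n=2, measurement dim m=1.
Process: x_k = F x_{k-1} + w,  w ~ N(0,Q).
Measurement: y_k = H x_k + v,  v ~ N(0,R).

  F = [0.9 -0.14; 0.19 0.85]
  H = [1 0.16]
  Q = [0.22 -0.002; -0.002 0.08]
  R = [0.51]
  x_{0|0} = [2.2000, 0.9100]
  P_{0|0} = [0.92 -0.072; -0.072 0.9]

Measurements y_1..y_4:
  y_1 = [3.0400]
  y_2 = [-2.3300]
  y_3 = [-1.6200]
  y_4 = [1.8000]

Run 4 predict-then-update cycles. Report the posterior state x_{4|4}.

step 1: x^-=[1.8526, 1.1915]  P^-=[1.0010 -0.0049; -0.0049 0.7402]  S=[1.5284]  K=[0.6544; 0.0743]  nu=[0.9968]  x^+=[2.5049, 1.2655]  P^+=[0.3464 -0.0792; -0.0792 0.7318]
step 2: x^-=[2.0772, 1.5516]  P^-=[0.5349 -0.0883; -0.0883 0.5956]  S=[1.0319]  K=[0.5047; 0.0068]  nu=[-4.6555]  x^+=[-0.2723, 1.5202]  P^+=[0.2721 -0.0918; -0.0918 0.5956]
step 3: x^-=[-0.4579, 1.2404]  P^-=[0.4752 -0.0942; -0.0942 0.4905]  S=[0.9676]  K=[0.4755; -0.0162]  nu=[-1.3606]  x^+=[-1.1049, 1.2625]  P^+=[0.2564 -0.0867; -0.0867 0.4902]
step 4: x^-=[-1.1712, 0.8632]  P^-=[0.4591 -0.0805; -0.0805 0.4154]  S=[0.9540]  K=[0.4678; -0.0147]  nu=[2.8330]  x^+=[0.1541, 0.8215]  P^+=[0.2504 -0.0739; -0.0739 0.4152]

x_post = [0.1541, 0.8215]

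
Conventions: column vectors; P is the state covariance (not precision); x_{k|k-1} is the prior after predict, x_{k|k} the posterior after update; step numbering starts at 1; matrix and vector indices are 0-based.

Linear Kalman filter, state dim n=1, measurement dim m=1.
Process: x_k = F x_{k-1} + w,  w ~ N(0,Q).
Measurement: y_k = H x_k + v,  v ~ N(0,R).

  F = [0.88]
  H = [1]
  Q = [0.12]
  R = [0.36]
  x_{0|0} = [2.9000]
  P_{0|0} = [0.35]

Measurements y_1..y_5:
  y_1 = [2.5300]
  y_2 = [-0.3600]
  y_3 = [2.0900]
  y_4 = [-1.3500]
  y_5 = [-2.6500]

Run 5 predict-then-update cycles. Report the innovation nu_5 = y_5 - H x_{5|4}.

step 1: x^-=[2.5520]  P^-=[0.3910]  S=[0.7510]  K=[0.5207]  nu=[-0.0220]  x^+=[2.5405]  P^+=[0.1874]
step 2: x^-=[2.2357]  P^-=[0.2652]  S=[0.6252]  K=[0.4241]  nu=[-2.5957]  x^+=[1.1347]  P^+=[0.1527]
step 3: x^-=[0.9986]  P^-=[0.2382]  S=[0.5982]  K=[0.3982]  nu=[1.0914]  x^+=[1.4332]  P^+=[0.1434]
step 4: x^-=[1.2612]  P^-=[0.2310]  S=[0.5910]  K=[0.3909]  nu=[-2.6112]  x^+=[0.2405]  P^+=[0.1407]
step 5: x^-=[0.2117]  P^-=[0.2290]  S=[0.5890]  K=[0.3888]  nu=[-2.8617]  x^+=[-0.9008]  P^+=[0.1400]

innov = [-2.8617]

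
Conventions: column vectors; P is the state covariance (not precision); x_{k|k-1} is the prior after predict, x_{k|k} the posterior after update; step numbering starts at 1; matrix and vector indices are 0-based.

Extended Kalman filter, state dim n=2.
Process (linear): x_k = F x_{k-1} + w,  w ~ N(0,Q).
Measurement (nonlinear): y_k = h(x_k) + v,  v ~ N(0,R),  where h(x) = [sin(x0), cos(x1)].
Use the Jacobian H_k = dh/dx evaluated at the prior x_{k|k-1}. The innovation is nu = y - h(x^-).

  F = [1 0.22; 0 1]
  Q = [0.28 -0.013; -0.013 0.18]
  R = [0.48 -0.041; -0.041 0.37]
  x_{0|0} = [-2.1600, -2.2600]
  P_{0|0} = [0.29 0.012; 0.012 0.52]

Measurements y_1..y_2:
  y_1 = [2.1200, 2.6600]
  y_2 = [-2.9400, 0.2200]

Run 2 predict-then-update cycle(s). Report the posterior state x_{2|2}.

step 1: x^-=[-2.6572, -2.2600]  P^-=[0.6004 0.1134; 0.1134 0.7000]  H_jac=[-0.8850 0.0000; 0.0000 0.7718]  S=[0.9502 -0.1184; -0.1184 0.7869]  K=[-0.5558 0.0276; -0.0204 0.6834]  nu=[2.5857, 3.2959]  x^+=[-4.0034, -0.0603]  P^+=[0.3027 0.0427; 0.0427 0.3287]
step 2: x^-=[-4.0166, -0.0603]  P^-=[0.6174 0.1021; 0.1021 0.5087]  H_jac=[-0.6410 0.0000; 0.0000 0.0602]  S=[0.7337 -0.0449; -0.0449 0.3718]  K=[-0.5424 -0.0490; -0.0847 0.0721]  nu=[-3.7076, -0.7782]  x^+=[-1.9674, 0.1978]  P^+=[0.4031 0.0681; 0.0681 0.5010]

x_post = [-1.9674, 0.1978]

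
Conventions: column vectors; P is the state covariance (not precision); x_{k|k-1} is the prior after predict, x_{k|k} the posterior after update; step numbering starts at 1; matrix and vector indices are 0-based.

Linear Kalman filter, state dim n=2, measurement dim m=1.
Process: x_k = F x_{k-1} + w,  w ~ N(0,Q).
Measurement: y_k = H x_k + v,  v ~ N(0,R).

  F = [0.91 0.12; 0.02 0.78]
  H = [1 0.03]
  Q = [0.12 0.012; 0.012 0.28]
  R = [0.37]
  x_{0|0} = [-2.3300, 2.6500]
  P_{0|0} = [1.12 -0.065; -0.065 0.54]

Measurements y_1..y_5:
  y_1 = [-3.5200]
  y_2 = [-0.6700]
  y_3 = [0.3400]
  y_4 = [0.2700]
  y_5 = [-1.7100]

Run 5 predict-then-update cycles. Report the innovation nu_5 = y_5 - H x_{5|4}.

step 1: x^-=[-1.8023, 2.0204]  P^-=[1.0411 0.0366; 0.0366 0.6070]  S=[1.4138]  K=[0.7371; 0.0388]  nu=[-1.7783]  x^+=[-3.1131, 1.9514]  P^+=[0.2729 -0.0038; -0.0038 0.6048]
step 2: x^-=[-2.5988, 1.4598]  P^-=[0.3538 0.0709; 0.0709 0.6480]  S=[0.7287]  K=[0.4885; 0.1239]  nu=[1.8850]  x^+=[-1.6780, 1.6935]  P^+=[0.1799 0.0268; 0.0268 0.6368]
step 3: x^-=[-1.3237, 1.2874]  P^-=[0.2840 0.0939; 0.0939 0.6683]  S=[0.6603]  K=[0.4344; 0.1726]  nu=[1.6251]  x^+=[-0.6177, 1.5679]  P^+=[0.1594 0.0444; 0.0444 0.6486]
step 4: x^-=[-0.3740, 1.2106]  P^-=[0.2710 0.1072; 0.1072 0.6761]  S=[0.6481]  K=[0.4232; 0.1968]  nu=[0.6077]  x^+=[-0.1168, 1.3302]  P^+=[0.1550 0.0533; 0.0533 0.6510]
step 5: x^-=[0.0533, 1.0352]  P^-=[0.2694 0.1137; 0.1137 0.6778]  S=[0.6468]  K=[0.4217; 0.2072]  nu=[-1.7944]  x^+=[-0.7034, 0.6634]  P^+=[0.1543 0.0572; 0.0572 0.6500]

innov = [-1.7944]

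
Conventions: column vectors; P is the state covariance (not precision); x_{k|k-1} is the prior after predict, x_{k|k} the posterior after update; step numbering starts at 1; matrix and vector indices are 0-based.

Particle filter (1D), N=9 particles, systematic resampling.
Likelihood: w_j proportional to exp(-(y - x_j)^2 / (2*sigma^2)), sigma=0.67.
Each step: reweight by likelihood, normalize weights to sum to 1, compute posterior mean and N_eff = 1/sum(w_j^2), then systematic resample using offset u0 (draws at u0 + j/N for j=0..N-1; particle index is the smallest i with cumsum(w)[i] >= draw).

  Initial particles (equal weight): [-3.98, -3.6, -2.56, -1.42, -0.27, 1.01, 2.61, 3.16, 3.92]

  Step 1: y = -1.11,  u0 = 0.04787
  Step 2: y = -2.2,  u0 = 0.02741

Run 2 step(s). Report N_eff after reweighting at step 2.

step 1: w=[0.0001, 0.0007, 0.0659, 0.6162, 0.3125, 0.0046, 0.0000, 0.0000, 0.0000]  mean=-1.1263  Neff=2.0759  idx=[2, 3, 3, 3, 3, 3, 4, 4, 4]
step 2: w=[0.2508, 0.1471, 0.1471, 0.1471, 0.1471, 0.1471, 0.0046, 0.0046, 0.0046]  mean=-1.6901  Neff=5.8431  idx=[0, 0, 0, 1, 2, 3, 4, 4, 5]

N_eff = 5.8431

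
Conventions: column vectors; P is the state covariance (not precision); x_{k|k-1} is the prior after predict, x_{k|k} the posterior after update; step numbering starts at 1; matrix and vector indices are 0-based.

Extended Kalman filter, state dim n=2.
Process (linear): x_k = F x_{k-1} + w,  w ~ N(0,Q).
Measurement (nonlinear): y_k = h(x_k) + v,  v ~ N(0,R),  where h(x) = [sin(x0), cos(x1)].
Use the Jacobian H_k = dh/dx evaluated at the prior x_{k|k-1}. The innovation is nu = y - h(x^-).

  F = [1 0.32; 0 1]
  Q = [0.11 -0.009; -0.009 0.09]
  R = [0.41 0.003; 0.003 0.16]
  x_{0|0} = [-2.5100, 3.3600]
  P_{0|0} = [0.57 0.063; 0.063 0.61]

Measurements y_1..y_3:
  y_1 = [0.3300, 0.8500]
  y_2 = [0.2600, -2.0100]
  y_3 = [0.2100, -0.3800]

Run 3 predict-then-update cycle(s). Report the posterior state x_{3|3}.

x_post = [0.5969, 3.0415]

step 1: x^-=[-1.4348, 3.3600]  P^-=[0.7828 0.2492; 0.2492 0.7000]  H_jac=[0.1356 0.0000; 0.0000 0.2167]  S=[0.4244 0.0103; 0.0103 0.1929]  K=[0.2436 0.2669; 0.0606 0.7832]  nu=[1.3208, 1.8262]  x^+=[-0.6256, 4.8703]  P^+=[0.7425 0.2005; 0.2005 0.5792]
step 2: x^-=[0.9329, 4.8703]  P^-=[1.0401 0.3768; 0.3768 0.6692]  H_jac=[0.5955 0.0000; 0.0000 0.9876]  S=[0.7789 0.2246; 0.2246 0.8126]  K=[0.7207 0.2587; 0.0582 0.7971]  nu=[-0.5433, -2.1672]  x^+=[-0.0194, 3.1111]  P^+=[0.4975 0.0441; 0.0441 0.1293]
step 3: x^-=[0.9761, 3.1111]  P^-=[0.6489 0.0765; 0.0765 0.2193]  H_jac=[0.5603 0.0000; 0.0000 -0.0305]  S=[0.6137 0.0017; 0.0017 0.1602]  K=[0.5925 -0.0208; 0.0700 -0.0425]  nu=[-0.6183, 0.6195]  x^+=[0.5969, 3.0415]  P^+=[0.4335 0.0510; 0.0510 0.2160]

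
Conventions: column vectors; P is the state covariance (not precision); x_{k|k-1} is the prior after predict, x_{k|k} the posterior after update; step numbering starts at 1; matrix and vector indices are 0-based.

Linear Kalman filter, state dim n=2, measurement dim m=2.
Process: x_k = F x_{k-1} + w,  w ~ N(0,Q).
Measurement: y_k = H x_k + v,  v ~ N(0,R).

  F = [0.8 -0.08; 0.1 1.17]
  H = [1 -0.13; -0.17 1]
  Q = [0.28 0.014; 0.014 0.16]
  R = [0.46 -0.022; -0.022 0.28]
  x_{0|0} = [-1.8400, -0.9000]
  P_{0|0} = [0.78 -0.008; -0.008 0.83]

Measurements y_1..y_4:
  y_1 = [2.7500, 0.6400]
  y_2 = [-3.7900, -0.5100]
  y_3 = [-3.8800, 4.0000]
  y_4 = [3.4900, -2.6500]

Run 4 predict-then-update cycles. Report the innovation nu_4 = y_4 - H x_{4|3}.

innov = [5.7626, -4.9999]

step 1: x^-=[-1.4000, -1.2370]  P^-=[0.7855 -0.0087; -0.0087 1.3021]  S=[1.2698 -0.3337; -0.3337 1.6078]  K=[0.6307 0.0424; 0.0771 0.8268]  nu=[3.9892, 1.6390]  x^+=[1.1854, 0.4258]  P^+=[0.2954 0.0482; 0.0482 0.2380]
step 2: x^-=[0.9143, 0.6168]  P^-=[0.4644 0.0601; 0.0601 0.5001]  S=[0.9173 -0.1045; -0.1045 0.7730]  K=[0.5028 0.0436; 0.0679 0.6428]  nu=[-4.6241, -0.9713]  x^+=[-1.4530, -0.3217]  P^+=[0.2357 0.0412; 0.0412 0.1855]
step 3: x^-=[-1.1367, -0.5217]  P^-=[0.4267 0.0537; 0.0537 0.4259]  S=[0.8800 -0.0950; -0.0950 0.7000]  K=[0.4812 0.0384; 0.0633 0.6040]  nu=[-2.8112, 4.3284]  x^+=[-2.3230, 1.9147]  P^+=[0.2255 0.0385; 0.0385 0.1743]
step 4: x^-=[-2.0115, 2.0080]  P^-=[0.4205 0.0515; 0.0515 0.4098]  S=[0.8740 -0.0942; -0.0942 0.6845]  K=[0.4774 0.0364; 0.0620 0.5945]  nu=[5.7626, -4.9999]  x^+=[0.5572, -0.6073]  P^+=[0.2237 0.0377; 0.0377 0.1715]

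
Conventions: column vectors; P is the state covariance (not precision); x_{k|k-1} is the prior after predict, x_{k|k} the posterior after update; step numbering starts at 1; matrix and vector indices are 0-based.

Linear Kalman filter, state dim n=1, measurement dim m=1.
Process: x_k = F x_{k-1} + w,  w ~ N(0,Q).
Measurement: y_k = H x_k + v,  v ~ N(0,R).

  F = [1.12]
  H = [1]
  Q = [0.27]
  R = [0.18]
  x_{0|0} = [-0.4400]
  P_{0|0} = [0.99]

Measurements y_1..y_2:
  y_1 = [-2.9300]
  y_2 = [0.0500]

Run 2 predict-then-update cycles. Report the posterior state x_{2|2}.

x_post = [-0.7899]

step 1: x^-=[-0.4928]  P^-=[1.5119]  S=[1.6919]  K=[0.8936]  nu=[-2.4372]  x^+=[-2.6707]  P^+=[0.1608]
step 2: x^-=[-2.9912]  P^-=[0.4718]  S=[0.6518]  K=[0.7238]  nu=[3.0412]  x^+=[-0.7899]  P^+=[0.1303]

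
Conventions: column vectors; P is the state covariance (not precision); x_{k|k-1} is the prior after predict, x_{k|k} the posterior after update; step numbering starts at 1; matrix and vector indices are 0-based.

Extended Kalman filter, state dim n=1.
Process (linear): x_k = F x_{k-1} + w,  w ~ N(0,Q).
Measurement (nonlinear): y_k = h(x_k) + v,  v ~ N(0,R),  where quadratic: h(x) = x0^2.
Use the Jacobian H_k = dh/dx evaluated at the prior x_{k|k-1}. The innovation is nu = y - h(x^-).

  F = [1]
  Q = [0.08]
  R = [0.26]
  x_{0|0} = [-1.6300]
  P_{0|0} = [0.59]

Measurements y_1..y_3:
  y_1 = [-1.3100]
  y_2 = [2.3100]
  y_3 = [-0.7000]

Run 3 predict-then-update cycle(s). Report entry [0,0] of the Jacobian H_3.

H_jac[0,0] = -2.0596

step 1: x^-=[-1.6300]  P^-=[0.6700]  H_jac=[-3.2600]  S=[7.3805]  K=[-0.2959]  nu=[-3.9669]  x^+=[-0.4560]  P^+=[0.0236]
step 2: x^-=[-0.4560]  P^-=[0.1036]  H_jac=[-0.9121]  S=[0.3462]  K=[-0.2730]  nu=[2.1020]  x^+=[-1.0298]  P^+=[0.0778]
step 3: x^-=[-1.0298]  P^-=[0.1578]  H_jac=[-2.0596]  S=[0.9294]  K=[-0.3497]  nu=[-1.7605]  x^+=[-0.4141]  P^+=[0.0441]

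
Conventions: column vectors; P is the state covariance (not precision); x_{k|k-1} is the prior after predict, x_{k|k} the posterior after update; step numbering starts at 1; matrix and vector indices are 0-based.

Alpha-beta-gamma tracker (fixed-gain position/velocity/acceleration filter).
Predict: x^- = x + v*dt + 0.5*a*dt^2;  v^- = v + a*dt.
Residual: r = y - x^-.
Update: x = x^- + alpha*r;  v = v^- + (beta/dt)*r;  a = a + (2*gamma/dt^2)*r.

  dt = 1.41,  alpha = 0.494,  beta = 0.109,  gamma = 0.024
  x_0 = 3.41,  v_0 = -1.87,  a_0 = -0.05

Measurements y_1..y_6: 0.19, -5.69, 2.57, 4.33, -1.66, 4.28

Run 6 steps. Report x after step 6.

step 1: x_pred=0.7236  r=-0.5336  x^+=0.4600  v^+=-1.9817  a^+=-0.0629
step 2: x_pred=-2.3968  r=-3.2932  x^+=-4.0236  v^+=-2.3250  a^+=-0.1424
step 3: x_pred=-7.4434  r=10.0134  x^+=-2.4968  v^+=-1.7517  a^+=0.0994
step 4: x_pred=-4.8679  r=9.1979  x^+=-0.3241  v^+=-0.9005  a^+=0.3214
step 5: x_pred=-1.2744  r=-0.3856  x^+=-1.4649  v^+=-0.4771  a^+=0.3121
step 6: x_pred=-1.8273  r=6.1073  x^+=1.1897  v^+=0.4351  a^+=0.4596

x_post = 1.1897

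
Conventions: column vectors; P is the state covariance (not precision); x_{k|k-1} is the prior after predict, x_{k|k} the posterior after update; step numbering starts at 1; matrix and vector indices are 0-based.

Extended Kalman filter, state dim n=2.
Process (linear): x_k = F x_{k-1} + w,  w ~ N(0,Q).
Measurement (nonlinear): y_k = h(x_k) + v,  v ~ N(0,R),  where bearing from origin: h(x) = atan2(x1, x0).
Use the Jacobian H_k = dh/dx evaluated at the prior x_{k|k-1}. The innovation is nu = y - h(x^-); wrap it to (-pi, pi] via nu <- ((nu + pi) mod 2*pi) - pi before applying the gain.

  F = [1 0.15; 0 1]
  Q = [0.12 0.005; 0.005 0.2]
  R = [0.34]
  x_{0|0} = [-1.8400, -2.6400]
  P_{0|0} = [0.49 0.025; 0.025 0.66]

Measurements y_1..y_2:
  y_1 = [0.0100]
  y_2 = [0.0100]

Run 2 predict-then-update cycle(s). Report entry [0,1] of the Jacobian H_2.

H_jac[0,1] = -0.1300

step 1: x^-=[-2.2360, -2.6400]  P^-=[0.6323 0.1290; 0.1290 0.8600]  H_jac=[0.2206 -0.1868]  S=[0.3901]  K=[0.2957; -0.3389]  nu=[2.2835]  x^+=[-1.5607, -3.4138]  P^+=[0.5982 0.1681; 0.1681 0.8152]
step 2: x^-=[-2.0728, -3.4138]  P^-=[0.7870 0.2954; 0.2954 1.0152]  H_jac=[0.2140 -0.1300]  S=[0.3768]  K=[0.3452; -0.1824]  nu=[2.1265]  x^+=[-1.3387, -3.8016]  P^+=[0.7421 0.3191; 0.3191 1.0027]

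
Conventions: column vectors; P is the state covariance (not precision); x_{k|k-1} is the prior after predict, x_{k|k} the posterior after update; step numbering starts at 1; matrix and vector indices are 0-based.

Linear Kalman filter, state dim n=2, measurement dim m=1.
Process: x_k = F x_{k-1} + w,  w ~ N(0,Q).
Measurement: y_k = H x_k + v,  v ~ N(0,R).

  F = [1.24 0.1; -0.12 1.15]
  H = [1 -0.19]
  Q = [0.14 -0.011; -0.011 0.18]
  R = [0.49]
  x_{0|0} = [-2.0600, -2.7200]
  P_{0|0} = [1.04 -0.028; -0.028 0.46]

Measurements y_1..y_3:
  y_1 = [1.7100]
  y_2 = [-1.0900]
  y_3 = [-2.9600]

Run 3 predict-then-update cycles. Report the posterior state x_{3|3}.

x_post = [-2.9040, -4.2953]

step 1: x^-=[-2.8264, -2.8808]  P^-=[1.7368 -0.1524; -0.1524 0.8111]  S=[2.3140]  K=[0.7631; -0.1325]  nu=[3.9890]  x^+=[0.2175, -3.4093]  P^+=[0.3894 0.0815; 0.0815 0.7704]
step 2: x^-=[-0.0712, -3.9467]  P^-=[0.7666 0.1349; 0.1349 1.1820]  S=[1.2481]  K=[0.5937; -0.0719]  nu=[-1.7687]  x^+=[-1.1213, -3.8196]  P^+=[0.3267 0.1881; 0.1881 1.1756]
step 3: x^-=[-1.7724, -4.2580]  P^-=[0.7007 0.3416; 0.3416 1.6875]  S=[1.1218]  K=[0.5668; 0.0187]  nu=[-1.9966]  x^+=[-2.9040, -4.2953]  P^+=[0.3404 0.3297; 0.3297 1.6871]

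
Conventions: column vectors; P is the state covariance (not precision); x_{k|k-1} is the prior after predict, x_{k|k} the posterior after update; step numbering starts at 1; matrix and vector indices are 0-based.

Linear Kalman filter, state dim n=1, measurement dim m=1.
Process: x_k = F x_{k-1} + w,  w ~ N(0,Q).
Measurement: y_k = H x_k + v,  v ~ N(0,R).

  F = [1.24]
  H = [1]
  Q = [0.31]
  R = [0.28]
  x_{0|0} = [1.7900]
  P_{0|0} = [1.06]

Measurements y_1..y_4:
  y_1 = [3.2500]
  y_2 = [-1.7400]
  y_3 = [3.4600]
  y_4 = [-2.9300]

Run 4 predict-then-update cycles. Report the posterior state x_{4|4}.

x_post = [-1.0893]

step 1: x^-=[2.2196]  P^-=[1.9399]  S=[2.2199]  K=[0.8739]  nu=[1.0304]  x^+=[3.1200]  P^+=[0.2447]
step 2: x^-=[3.8688]  P^-=[0.6862]  S=[0.9662]  K=[0.7102]  nu=[-5.6088]  x^+=[-0.1146]  P^+=[0.1989]
step 3: x^-=[-0.1421]  P^-=[0.6158]  S=[0.8958]  K=[0.6874]  nu=[3.6021]  x^+=[2.3340]  P^+=[0.1925]
step 4: x^-=[2.8942]  P^-=[0.6060]  S=[0.8860]  K=[0.6840]  nu=[-5.8242]  x^+=[-1.0893]  P^+=[0.1915]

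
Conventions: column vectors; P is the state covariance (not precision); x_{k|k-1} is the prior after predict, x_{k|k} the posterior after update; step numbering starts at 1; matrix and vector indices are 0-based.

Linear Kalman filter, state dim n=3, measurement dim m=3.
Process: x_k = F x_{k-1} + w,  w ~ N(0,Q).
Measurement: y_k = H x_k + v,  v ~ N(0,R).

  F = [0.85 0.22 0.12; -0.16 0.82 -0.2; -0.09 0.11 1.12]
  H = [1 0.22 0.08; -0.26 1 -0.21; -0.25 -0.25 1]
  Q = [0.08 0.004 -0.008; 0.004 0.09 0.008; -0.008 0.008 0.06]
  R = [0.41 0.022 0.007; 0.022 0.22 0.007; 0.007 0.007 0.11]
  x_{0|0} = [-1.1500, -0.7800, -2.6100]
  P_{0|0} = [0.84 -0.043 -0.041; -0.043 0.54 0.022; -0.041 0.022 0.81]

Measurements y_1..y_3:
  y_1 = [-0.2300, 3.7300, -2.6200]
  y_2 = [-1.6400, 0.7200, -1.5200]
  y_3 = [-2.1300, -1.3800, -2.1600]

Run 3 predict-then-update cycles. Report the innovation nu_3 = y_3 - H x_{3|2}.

step 1: x^-=[-1.4623, 0.0664, -2.9055]  P^-=[0.7014 -0.0518 0.0136; -0.0518 0.5084 -0.0824; 0.0136 -0.0824 1.1039]  S=[1.1196 -0.1218 -0.0953; -0.1218 0.8875 -0.3863; -0.0953 -0.3863 1.3175]  K=[0.5777 -0.2507 -0.1446; 0.1222 0.6456 0.0490; 0.1542 0.0440 0.8750]  nu=[1.4501, 2.6732, -0.0635]  x^+=[-1.2856, 1.9663, -2.6199]  P^+=[0.2212 0.0241 0.0477; 0.0241 0.1634 0.0576; 0.0477 0.0576 0.1240]
step 2: x^-=[-0.9745, 2.3420, -2.6023]  P^-=[0.2713 0.0105 0.0573; 0.0105 0.1883 0.0399; 0.0573 0.0399 0.2234]  S=[0.7070 -0.0129 0.0077; -0.0129 0.4206 -0.0412; 0.0077 -0.0412 0.3148]  K=[0.3912 -0.1666 -0.0730; 0.0854 0.4262 0.0226; 0.1122 0.0132 0.6314]  nu=[-0.9725, -2.4219, 1.4241]  x^+=[-1.0554, 1.2589, -1.8441]  P^+=[0.1495 0.0177 0.0354; 0.0177 0.1083 0.0376; 0.0354 0.0376 0.0886]
step 3: x^-=[-0.8414, 1.5700, -1.8320]  P^-=[0.2104 0.0082 0.0394; 0.0082 0.1555 0.0265; 0.0394 0.0265 0.1754]  S=[0.6398 -0.0019 0.0013; -0.0019 0.3864 -0.0369; 0.0013 -0.0369 0.2763]  K=[0.3362 -0.1474 -0.0763; 0.0707 0.3827 -0.0016; 0.0915 0.0019 0.5749]  nu=[-1.4874, -3.5534, -0.1459]  x^+=[-0.8065, 0.1050, -2.0588]  P^+=[0.1287 0.0139 0.0286; 0.0139 0.0957 0.0304; 0.0286 0.0304 0.0786]

innov = [-1.4874, -3.5534, -0.1459]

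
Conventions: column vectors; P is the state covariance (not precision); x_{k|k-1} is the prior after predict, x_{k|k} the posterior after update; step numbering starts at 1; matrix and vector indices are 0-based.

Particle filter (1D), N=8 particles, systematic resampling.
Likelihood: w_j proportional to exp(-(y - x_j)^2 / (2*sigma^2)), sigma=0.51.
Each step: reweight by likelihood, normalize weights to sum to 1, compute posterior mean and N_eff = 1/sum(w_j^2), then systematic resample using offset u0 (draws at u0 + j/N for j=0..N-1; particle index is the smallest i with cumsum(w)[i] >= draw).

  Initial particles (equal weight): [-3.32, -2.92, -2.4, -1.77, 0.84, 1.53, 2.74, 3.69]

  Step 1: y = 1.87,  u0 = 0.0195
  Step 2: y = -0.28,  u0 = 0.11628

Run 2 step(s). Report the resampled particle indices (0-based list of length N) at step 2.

step 1: w=[0.0000, 0.0000, 0.0000, 0.0000, 0.1116, 0.6868, 0.2002, 0.0015]  mean=1.6984  Neff=1.9078  idx=[4, 5, 5, 5, 5, 5, 5, 6]
step 2: w=[0.8904, 0.0183, 0.0183, 0.0183, 0.0183, 0.0183, 0.0183, 0.0000]  mean=0.9156  Neff=1.2582  idx=[0, 0, 0, 0, 0, 0, 0, 6]

resampled_idx = [0, 0, 0, 0, 0, 0, 0, 6]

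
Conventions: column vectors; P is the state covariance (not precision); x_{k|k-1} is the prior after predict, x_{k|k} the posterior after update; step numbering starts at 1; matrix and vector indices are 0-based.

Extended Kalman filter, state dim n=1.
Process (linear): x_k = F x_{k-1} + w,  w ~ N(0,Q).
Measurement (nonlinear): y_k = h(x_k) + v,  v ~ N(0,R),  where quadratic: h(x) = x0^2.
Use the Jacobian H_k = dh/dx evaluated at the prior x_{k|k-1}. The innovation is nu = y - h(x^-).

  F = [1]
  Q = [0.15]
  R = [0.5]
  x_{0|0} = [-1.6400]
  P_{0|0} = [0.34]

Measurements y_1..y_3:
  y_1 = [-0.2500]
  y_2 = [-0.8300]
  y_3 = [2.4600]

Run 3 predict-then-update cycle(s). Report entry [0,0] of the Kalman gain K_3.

step 1: x^-=[-1.6400]  P^-=[0.4900]  H_jac=[-3.2800]  S=[5.7716]  K=[-0.2785]  nu=[-2.9396]  x^+=[-0.8214]  P^+=[0.0424]
step 2: x^-=[-0.8214]  P^-=[0.1924]  H_jac=[-1.6428]  S=[1.0194]  K=[-0.3101]  nu=[-1.5047]  x^+=[-0.3547]  P^+=[0.0944]
step 3: x^-=[-0.3547]  P^-=[0.2444]  H_jac=[-0.7095]  S=[0.6230]  K=[-0.2783]  nu=[2.3342]  x^+=[-1.0044]  P^+=[0.1961]

K[0,0] = -0.2783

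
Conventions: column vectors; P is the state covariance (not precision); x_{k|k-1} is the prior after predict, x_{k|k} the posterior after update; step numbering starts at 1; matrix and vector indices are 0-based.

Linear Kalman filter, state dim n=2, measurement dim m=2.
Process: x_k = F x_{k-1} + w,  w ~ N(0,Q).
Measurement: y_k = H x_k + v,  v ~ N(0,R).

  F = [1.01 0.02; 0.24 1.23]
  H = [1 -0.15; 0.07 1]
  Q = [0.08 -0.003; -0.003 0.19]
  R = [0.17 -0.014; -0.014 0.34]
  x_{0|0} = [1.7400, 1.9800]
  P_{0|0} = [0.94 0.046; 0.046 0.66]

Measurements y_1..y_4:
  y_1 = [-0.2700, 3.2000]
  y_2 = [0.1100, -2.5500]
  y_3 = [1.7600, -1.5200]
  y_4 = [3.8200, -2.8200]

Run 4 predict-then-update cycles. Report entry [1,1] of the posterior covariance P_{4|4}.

P_post[1,1] = 0.2036

step 1: x^-=[1.7970, 2.8530]  P^-=[1.0410 0.2985; 0.2985 1.2698]  S=[1.1500 0.1637; 0.1637 1.6567]  K=[0.8463 0.1405; -0.0173 0.7808]  nu=[-1.6391, 0.2212]  x^+=[0.4410, 3.0540]  P^+=[0.1458 0.0257; 0.0257 0.2639]
step 2: x^-=[0.5065, 3.8623]  P^-=[0.2298 0.0709; 0.0709 0.6128]  S=[0.3923 -0.0197; -0.0197 0.9639]  K=[0.5638 0.1018; -0.0215 0.6405]  nu=[0.1828, -6.4477]  x^+=[-0.0465, -0.2715]  P^+=[0.0974 0.0199; 0.0199 0.2167]
step 3: x^-=[-0.0524, -0.3451]  P^-=[0.1802 0.0507; 0.0507 0.5352]  S=[0.3471 -0.0314; -0.0314 0.8832]  K=[0.5055 0.0897; -0.0299 0.6089]  nu=[1.7607, -1.1712]  x^+=[0.7326, -1.1110]  P^+=[0.0873 0.0173; 0.0173 0.2062]
step 4: x^-=[0.7177, -1.1907]  P^-=[0.1698 0.0448; 0.0448 0.5173]  S=[0.3380 -0.0353; -0.0353 0.8644]  K=[0.4915 0.0857; -0.0341 0.6007]  nu=[2.9237, -1.6796]  x^+=[2.0107, -2.2993]  P^+=[0.0848 0.0163; 0.0163 0.2036]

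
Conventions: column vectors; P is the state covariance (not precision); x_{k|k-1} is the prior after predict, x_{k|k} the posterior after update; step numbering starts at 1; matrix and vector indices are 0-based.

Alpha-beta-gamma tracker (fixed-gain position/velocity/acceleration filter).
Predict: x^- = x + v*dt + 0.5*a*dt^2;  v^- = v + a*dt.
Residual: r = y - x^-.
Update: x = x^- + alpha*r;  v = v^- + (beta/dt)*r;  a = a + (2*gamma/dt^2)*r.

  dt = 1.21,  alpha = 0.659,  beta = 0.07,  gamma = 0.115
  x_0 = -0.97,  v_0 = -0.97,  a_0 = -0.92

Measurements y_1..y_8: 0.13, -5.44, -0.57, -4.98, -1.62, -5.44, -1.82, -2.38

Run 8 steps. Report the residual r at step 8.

step 1: x_pred=-2.8172  r=2.9472  x^+=-0.8750  v^+=-1.9127  a^+=-0.4570
step 2: x_pred=-3.5239  r=-1.9161  x^+=-4.7866  v^+=-2.5765  a^+=-0.7580
step 3: x_pred=-8.4591  r=7.8891  x^+=-3.2602  v^+=-3.0373  a^+=0.4813
step 4: x_pred=-6.5830  r=1.6030  x^+=-5.5266  v^+=-2.3622  a^+=0.7331
step 5: x_pred=-7.8482  r=6.2282  x^+=-3.7438  v^+=-1.1148  a^+=1.7115
step 6: x_pred=-3.8398  r=-1.6002  x^+=-4.8943  v^+=0.8636  a^+=1.4602
step 7: x_pred=-2.7805  r=0.9605  x^+=-2.1475  v^+=2.6860  a^+=1.6111
step 8: x_pred=2.2819  r=-4.6619  x^+=-0.7903  v^+=4.3656  a^+=0.8787

resid = -4.6619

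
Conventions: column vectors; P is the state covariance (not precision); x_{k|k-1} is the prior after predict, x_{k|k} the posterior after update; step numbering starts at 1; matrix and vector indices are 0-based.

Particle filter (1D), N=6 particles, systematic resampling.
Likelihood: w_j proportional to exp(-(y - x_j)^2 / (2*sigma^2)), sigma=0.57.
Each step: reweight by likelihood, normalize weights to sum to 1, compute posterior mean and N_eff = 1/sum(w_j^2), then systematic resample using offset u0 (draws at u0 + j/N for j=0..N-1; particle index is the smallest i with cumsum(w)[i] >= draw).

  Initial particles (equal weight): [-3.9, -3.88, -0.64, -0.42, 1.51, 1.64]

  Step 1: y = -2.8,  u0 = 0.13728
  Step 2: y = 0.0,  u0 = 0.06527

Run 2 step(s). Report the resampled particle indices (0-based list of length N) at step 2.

resampled_idx = [0, 1, 2, 3, 4, 5]

step 1: w=[0.4818, 0.5153, 0.0024, 0.0005, 0.0000, 0.0000]  mean=-3.8802  Neff=2.0092  idx=[0, 0, 0, 1, 1, 1]
step 2: w=[0.1468, 0.1468, 0.1468, 0.1865, 0.1865, 0.1865]  mean=-3.8888  Neff=5.9160  idx=[0, 1, 2, 3, 4, 5]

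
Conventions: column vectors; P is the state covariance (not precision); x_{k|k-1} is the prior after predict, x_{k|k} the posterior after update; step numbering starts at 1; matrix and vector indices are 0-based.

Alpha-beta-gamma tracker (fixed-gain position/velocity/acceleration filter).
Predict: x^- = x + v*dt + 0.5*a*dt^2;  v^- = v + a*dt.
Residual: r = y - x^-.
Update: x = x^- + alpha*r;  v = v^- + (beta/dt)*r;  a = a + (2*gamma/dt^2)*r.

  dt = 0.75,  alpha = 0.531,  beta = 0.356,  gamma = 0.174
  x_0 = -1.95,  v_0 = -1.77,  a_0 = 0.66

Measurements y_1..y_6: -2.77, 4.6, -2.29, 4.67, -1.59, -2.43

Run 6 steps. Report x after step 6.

x_post = 0.0608

step 1: x_pred=-3.0919  r=0.3219  x^+=-2.9210  v^+=-1.1222  a^+=0.8591
step 2: x_pred=-3.5210  r=8.1210  x^+=0.7913  v^+=3.3769  a^+=5.8833
step 3: x_pred=4.9786  r=-7.2686  x^+=1.1190  v^+=4.3392  a^+=1.3865
step 4: x_pred=4.7633  r=-0.0933  x^+=4.7138  v^+=5.3348  a^+=1.3287
step 5: x_pred=9.0886  r=-10.6786  x^+=3.4182  v^+=1.2626  a^+=-5.2777
step 6: x_pred=2.8808  r=-5.3108  x^+=0.0608  v^+=-5.2166  a^+=-8.5634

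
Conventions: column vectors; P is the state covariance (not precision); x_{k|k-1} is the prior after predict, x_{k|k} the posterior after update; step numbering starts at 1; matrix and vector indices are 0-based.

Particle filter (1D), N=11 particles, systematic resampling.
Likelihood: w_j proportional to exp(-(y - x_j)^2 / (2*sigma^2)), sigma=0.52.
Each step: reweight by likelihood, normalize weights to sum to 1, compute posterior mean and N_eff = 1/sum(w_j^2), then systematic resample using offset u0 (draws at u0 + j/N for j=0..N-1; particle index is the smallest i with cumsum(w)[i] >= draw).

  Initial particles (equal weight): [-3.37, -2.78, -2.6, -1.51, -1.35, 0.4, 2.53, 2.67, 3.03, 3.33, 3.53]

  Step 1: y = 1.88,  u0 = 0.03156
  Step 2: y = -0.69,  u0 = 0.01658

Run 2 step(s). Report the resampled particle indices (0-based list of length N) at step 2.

step 1: w=[0.0000, 0.0000, 0.0000, 0.0000, 0.0000, 0.0193, 0.5063, 0.3487, 0.0959, 0.0227, 0.0072]  mean=2.6111  Neff=2.5769  idx=[6, 6, 6, 6, 6, 6, 7, 7, 7, 7, 8]
step 2: w=[0.1486, 0.1486, 0.1486, 0.1486, 0.1486, 0.1486, 0.0271, 0.0271, 0.0271, 0.0271, 0.0002]  mean=2.5453  Neff=7.3854  idx=[0, 0, 1, 1, 2, 3, 3, 4, 5, 5, 7]

resampled_idx = [0, 0, 1, 1, 2, 3, 3, 4, 5, 5, 7]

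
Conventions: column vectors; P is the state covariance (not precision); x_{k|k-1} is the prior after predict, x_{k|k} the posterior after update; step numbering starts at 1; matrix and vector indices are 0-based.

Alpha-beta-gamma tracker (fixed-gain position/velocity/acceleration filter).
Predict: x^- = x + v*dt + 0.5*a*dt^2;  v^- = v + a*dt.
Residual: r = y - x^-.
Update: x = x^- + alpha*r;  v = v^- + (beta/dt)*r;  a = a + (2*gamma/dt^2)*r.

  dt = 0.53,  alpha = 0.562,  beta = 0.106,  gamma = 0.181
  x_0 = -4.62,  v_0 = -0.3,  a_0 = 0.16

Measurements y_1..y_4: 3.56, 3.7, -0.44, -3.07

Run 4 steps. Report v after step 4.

step 1: x_pred=-4.7565  r=8.3165  x^+=-0.0826  v^+=1.4481  a^+=10.8776
step 2: x_pred=2.2126  r=1.4874  x^+=3.0485  v^+=7.5107  a^+=12.7944
step 3: x_pred=8.8262  r=-9.2662  x^+=3.6186  v^+=12.4385  a^+=0.8530
step 4: x_pred=10.3308  r=-13.4008  x^+=2.7996  v^+=10.2104  a^+=-16.4169

v_post = 10.2104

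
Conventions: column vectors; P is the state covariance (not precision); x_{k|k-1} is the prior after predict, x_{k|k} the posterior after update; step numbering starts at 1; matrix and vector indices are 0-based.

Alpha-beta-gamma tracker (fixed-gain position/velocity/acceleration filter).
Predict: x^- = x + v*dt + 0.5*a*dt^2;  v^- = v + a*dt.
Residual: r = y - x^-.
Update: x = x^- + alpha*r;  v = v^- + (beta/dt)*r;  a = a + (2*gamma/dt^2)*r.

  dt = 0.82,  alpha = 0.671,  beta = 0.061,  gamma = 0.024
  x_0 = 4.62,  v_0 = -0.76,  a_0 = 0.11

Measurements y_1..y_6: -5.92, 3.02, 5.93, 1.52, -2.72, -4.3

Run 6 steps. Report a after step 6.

step 1: x_pred=4.0338  r=-9.9538  x^+=-2.6452  v^+=-1.4103  a^+=-0.6006
step 2: x_pred=-4.0035  r=7.0235  x^+=0.7093  v^+=-1.3802  a^+=-0.0992
step 3: x_pred=-0.4559  r=6.3859  x^+=3.8290  v^+=-0.9865  a^+=0.3567
step 4: x_pred=3.1400  r=-1.6200  x^+=2.0530  v^+=-0.8146  a^+=0.2410
step 5: x_pred=1.4661  r=-4.1861  x^+=-1.3428  v^+=-0.9283  a^+=-0.0578
step 6: x_pred=-2.1234  r=-2.1766  x^+=-3.5839  v^+=-1.1376  a^+=-0.2132

a_post = -0.2132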